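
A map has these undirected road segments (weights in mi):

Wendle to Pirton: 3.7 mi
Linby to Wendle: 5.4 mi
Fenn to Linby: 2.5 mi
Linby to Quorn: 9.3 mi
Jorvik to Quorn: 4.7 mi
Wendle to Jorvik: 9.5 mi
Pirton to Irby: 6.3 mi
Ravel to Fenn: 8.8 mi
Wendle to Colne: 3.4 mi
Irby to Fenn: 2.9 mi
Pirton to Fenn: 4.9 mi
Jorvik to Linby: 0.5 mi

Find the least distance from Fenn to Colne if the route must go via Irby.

Shortest Fenn→Irby: Fenn–Irby = 2.9
Shortest Irby→Colne: Irby–Pirton–Wendle–Colne = 13.4
Total via Irby: 2.9 + 13.4 = 16.3 mi.

16.3 mi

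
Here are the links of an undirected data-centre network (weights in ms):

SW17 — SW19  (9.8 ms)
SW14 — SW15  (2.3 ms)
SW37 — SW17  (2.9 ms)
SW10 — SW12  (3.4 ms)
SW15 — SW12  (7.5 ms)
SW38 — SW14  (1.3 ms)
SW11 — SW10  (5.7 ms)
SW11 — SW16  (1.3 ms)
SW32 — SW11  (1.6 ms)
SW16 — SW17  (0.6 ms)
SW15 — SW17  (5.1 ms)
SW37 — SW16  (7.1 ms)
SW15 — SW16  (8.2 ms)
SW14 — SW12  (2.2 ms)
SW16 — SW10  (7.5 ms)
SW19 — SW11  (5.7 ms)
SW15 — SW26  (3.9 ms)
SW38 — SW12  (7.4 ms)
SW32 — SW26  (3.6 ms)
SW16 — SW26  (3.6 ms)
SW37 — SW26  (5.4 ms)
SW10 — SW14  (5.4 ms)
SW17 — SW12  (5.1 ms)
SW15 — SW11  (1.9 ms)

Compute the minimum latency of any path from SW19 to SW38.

Settle nodes by increasing distance from SW19:
SW19: 0
SW11: 5.7  (via SW19)
SW16: 7  (via SW11)
SW32: 7.3  (via SW11)
SW17: 7.6  (via SW16)
SW15: 7.6  (via SW11)
SW14: 9.9  (via SW15)
SW37: 10.5  (via SW17)
SW26: 10.6  (via SW16)
SW38: 11.2  (via SW14)
Shortest route: SW19–SW11–SW15–SW14–SW38 = 11.2 ms.

11.2 ms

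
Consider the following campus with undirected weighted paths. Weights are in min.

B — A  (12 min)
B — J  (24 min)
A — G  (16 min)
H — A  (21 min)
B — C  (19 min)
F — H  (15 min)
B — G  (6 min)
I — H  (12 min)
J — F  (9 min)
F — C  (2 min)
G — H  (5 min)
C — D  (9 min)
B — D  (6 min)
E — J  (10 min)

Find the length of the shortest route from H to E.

Enumerating some paths:
H - G - B - J - E: 5+6+24+10 = 45
H - G - B - D - C - F - J - E: 5+6+6+9+2+9+10 = 47
H - F - J - E: 15+9+10 = 34
Cheapest is H - F - J - E at 34 min.

34 min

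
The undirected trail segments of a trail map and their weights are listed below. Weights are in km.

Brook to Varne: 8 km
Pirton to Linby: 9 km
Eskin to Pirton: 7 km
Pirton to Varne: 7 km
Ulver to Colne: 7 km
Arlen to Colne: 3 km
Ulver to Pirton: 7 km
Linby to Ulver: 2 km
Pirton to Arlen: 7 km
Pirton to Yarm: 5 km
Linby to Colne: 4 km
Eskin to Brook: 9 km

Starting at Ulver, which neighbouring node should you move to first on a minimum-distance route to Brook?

Candidate routes:
Ulver → Linby → Pirton → Varne → Brook: 2+9+7+8 = 26
Ulver → Linby → Pirton → Eskin → Brook: 2+9+7+9 = 27
Ulver → Pirton → Eskin → Brook: 7+7+9 = 23
Ulver → Pirton → Varne → Brook: 7+7+8 = 22
The minimum is 22 km via Ulver → Pirton → Varne → Brook.
So from Ulver the first move is to Pirton.

Pirton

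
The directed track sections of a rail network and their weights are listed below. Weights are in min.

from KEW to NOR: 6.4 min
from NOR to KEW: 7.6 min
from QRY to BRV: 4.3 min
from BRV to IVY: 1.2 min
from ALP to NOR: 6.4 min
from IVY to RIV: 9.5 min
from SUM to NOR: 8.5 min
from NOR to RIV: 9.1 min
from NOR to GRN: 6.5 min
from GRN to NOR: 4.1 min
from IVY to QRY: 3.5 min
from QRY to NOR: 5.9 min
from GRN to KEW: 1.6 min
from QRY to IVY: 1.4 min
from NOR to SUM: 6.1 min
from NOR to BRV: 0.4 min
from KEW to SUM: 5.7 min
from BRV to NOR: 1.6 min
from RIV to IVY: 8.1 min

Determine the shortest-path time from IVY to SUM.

15.5 min

Enumerating some paths:
IVY–QRY–BRV–NOR–KEW–SUM: 3.5+4.3+1.6+7.6+5.7 = 22.7
IVY–QRY–NOR–SUM: 3.5+5.9+6.1 = 15.5
Cheapest is IVY–QRY–NOR–SUM at 15.5 min.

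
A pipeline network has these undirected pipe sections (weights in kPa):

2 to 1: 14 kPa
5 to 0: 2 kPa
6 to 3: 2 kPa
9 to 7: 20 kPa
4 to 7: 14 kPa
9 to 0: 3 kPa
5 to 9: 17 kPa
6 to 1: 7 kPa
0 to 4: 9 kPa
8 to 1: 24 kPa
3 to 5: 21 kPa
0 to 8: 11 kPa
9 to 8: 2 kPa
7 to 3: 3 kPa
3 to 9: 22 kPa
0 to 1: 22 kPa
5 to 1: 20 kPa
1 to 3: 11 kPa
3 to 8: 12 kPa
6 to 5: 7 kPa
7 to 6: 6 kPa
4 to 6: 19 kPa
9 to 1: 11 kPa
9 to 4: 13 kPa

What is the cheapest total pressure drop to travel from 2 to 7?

26 kPa

Settle nodes by increasing distance from 2:
2: 0
1: 14  (via 2)
6: 21  (via 1)
3: 23  (via 6)
9: 25  (via 1)
7: 26  (via 3)
Shortest route: 2–1–6–3–7 = 26 kPa.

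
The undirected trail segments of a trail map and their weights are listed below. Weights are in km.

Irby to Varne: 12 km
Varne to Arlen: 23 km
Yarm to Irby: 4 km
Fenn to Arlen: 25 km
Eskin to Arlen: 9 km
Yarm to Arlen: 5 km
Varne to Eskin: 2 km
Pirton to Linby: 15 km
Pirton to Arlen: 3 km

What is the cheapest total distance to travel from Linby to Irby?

27 km

Enumerating some paths:
Linby - Pirton - Arlen - Eskin - Varne - Irby: 15+3+9+2+12 = 41
Linby - Pirton - Arlen - Yarm - Irby: 15+3+5+4 = 27
The minimum is 27 km via Linby - Pirton - Arlen - Yarm - Irby.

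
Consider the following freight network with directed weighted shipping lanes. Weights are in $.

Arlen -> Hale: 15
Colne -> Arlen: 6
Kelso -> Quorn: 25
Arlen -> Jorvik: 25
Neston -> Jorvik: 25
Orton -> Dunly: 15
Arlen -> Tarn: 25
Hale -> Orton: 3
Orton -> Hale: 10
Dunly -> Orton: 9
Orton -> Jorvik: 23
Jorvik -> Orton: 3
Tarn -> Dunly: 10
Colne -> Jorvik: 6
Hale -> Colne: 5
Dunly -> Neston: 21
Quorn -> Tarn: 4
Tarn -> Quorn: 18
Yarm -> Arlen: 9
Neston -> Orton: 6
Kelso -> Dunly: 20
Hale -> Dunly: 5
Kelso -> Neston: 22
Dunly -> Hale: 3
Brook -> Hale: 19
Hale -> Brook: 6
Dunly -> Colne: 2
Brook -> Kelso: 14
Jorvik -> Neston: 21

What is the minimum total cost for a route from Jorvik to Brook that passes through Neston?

$43

Shortest Jorvik→Neston: Jorvik–Neston = 21
Shortest Neston→Brook: Neston–Orton–Hale–Brook = 22
Total via Neston: 21 + 22 = $43.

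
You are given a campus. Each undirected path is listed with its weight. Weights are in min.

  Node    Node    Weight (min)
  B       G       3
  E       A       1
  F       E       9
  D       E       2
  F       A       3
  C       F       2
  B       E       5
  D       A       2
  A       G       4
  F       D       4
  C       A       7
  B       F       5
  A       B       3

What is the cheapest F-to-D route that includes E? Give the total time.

6 min

Best F to E: F → A → E costing 4
Best E to D: E → D costing 2
Total via E: 4 + 2 = 6 min.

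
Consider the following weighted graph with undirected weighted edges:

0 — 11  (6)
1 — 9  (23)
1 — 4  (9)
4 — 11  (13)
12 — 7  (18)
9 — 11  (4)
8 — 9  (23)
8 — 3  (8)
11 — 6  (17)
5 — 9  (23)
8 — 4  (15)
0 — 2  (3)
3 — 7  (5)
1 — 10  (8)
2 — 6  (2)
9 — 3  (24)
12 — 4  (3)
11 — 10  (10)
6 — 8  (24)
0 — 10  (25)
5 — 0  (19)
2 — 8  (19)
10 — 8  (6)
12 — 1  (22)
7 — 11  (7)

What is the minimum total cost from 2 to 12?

25

Running Dijkstra from 2:
2: 0
6: 2  (via 2)
0: 3  (via 2)
11: 9  (via 0)
9: 13  (via 11)
7: 16  (via 11)
8: 19  (via 2)
10: 19  (via 11)
3: 21  (via 7)
4: 22  (via 11)
5: 22  (via 0)
12: 25  (via 4)
Shortest route: 2–0–11–4–12 = 25.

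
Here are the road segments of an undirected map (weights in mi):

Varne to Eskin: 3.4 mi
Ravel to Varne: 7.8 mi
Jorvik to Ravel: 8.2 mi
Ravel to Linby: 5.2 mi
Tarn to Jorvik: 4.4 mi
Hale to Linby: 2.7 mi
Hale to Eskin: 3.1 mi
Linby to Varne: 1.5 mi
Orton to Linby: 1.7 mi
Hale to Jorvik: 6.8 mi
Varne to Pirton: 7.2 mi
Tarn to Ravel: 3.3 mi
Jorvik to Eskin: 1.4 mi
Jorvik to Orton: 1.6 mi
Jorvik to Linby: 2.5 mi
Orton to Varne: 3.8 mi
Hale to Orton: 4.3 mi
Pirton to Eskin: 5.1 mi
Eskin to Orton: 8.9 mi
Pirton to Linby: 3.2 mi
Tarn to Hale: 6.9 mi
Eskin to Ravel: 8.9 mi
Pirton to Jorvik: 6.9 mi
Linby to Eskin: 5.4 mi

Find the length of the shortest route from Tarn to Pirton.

Compare a few routes:
Tarn → Jorvik → Eskin → Pirton: 4.4+1.4+5.1 = 10.9
Tarn → Jorvik → Orton → Linby → Pirton: 4.4+1.6+1.7+3.2 = 10.9
Tarn → Jorvik → Linby → Pirton: 4.4+2.5+3.2 = 10.1
The minimum is 10.1 mi via Tarn → Jorvik → Linby → Pirton.

10.1 mi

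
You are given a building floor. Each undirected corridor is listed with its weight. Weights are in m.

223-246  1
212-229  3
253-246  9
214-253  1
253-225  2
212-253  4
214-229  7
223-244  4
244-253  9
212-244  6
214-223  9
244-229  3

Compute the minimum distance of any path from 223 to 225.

12 m

Candidate routes:
223 → 244 → 212 → 253 → 225: 4+6+4+2 = 16
223 → 244 → 253 → 225: 4+9+2 = 15
223 → 246 → 253 → 225: 1+9+2 = 12
The minimum is 12 m via 223 → 246 → 253 → 225.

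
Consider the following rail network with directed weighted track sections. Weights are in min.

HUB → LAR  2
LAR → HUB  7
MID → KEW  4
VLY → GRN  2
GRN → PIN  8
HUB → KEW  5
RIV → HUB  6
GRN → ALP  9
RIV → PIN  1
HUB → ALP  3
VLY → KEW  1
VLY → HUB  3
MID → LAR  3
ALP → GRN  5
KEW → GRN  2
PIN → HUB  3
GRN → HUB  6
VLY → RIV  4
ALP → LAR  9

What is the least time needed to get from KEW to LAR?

Shortest distances from KEW:
KEW: 0
GRN: 2  (via KEW)
HUB: 8  (via GRN)
PIN: 10  (via GRN)
LAR: 10  (via HUB)
Shortest route: KEW–GRN–HUB–LAR = 10 min.

10 min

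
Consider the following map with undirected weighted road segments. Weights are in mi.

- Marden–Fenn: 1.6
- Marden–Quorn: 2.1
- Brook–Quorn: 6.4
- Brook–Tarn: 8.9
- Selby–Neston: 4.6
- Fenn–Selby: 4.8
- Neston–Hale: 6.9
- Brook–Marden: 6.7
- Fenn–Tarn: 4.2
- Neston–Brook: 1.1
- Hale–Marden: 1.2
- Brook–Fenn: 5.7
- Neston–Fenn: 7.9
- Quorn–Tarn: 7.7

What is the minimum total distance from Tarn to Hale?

7 mi

Shortest distances from Tarn:
Tarn: 0
Fenn: 4.2  (via Tarn)
Marden: 5.8  (via Fenn)
Hale: 7  (via Marden)
Shortest route: Tarn–Fenn–Marden–Hale = 7 mi.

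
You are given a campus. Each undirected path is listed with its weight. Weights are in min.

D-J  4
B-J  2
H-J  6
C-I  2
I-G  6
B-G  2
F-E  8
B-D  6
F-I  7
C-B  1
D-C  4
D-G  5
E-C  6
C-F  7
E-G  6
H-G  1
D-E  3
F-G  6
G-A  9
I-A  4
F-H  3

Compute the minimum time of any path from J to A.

Compare a few routes:
J - B - G - A: 2+2+9 = 13
J - B - C - I - A: 2+1+2+4 = 9
J - D - C - I - A: 4+4+2+4 = 14
Cheapest is J - B - C - I - A at 9 min.

9 min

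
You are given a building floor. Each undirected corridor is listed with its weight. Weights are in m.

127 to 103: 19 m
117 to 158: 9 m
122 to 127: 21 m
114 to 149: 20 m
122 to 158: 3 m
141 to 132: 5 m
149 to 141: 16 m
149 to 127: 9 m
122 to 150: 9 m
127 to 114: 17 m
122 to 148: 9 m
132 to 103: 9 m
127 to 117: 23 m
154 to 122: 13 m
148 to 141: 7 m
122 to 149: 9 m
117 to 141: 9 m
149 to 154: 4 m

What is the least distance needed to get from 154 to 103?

32 m

Compare a few routes:
154 → 149 → 141 → 132 → 103: 4+16+5+9 = 34
154 → 149 → 127 → 103: 4+9+19 = 32
Cheapest is 154 → 149 → 127 → 103 at 32 m.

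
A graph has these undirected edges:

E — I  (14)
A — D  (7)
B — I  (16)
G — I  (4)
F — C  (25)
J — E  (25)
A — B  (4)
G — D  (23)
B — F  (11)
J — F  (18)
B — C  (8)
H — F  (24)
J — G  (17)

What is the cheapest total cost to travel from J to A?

Settle nodes by increasing distance from J:
J: 0
G: 17  (via J)
F: 18  (via J)
I: 21  (via G)
E: 25  (via J)
B: 29  (via F)
A: 33  (via B)
Shortest route: J → F → B → A = 33.

33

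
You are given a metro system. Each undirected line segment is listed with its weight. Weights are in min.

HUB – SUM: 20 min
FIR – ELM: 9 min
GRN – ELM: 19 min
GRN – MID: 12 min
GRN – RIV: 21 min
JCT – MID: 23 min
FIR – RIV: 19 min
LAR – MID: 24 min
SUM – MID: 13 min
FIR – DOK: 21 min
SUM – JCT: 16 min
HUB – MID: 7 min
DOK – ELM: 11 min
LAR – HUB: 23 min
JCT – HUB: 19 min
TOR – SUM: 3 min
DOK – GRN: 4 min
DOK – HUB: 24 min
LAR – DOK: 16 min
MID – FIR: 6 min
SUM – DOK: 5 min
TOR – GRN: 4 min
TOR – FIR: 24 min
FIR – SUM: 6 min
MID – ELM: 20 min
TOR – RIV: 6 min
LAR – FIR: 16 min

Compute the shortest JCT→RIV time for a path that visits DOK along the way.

Shortest JCT→DOK: JCT–SUM–DOK = 21
Shortest DOK→RIV: DOK–GRN–TOR–RIV = 14
Total via DOK: 21 + 14 = 35 min.

35 min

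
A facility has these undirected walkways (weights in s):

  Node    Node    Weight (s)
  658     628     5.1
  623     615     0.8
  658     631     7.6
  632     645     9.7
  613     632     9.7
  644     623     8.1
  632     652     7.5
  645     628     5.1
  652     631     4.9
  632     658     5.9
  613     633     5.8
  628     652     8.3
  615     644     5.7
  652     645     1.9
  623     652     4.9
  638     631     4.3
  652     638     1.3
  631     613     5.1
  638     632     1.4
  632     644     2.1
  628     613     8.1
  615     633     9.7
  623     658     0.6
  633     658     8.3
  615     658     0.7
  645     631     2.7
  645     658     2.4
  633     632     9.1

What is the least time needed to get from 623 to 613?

10.8 s

Settle nodes by increasing distance from 623:
623: 0
658: 0.6  (via 623)
615: 0.8  (via 623)
645: 3  (via 658)
652: 4.9  (via 623)
631: 5.7  (via 645)
628: 5.7  (via 658)
638: 6.2  (via 652)
644: 6.5  (via 615)
632: 6.5  (via 658)
633: 8.9  (via 658)
613: 10.8  (via 631)
Shortest route: 623 → 658 → 645 → 631 → 613 = 10.8 s.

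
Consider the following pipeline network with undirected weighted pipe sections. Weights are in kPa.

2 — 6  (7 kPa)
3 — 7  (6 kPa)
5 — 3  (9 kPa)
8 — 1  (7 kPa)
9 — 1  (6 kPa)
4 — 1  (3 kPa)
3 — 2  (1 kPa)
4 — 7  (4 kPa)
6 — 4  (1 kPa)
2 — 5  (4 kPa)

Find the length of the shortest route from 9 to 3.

Candidate routes:
9 → 1 → 4 → 7 → 3: 6+3+4+6 = 19
9 → 1 → 4 → 6 → 2 → 5 → 3: 6+3+1+7+4+9 = 30
9 → 1 → 4 → 6 → 2 → 3: 6+3+1+7+1 = 18
The minimum is 18 kPa via 9 → 1 → 4 → 6 → 2 → 3.

18 kPa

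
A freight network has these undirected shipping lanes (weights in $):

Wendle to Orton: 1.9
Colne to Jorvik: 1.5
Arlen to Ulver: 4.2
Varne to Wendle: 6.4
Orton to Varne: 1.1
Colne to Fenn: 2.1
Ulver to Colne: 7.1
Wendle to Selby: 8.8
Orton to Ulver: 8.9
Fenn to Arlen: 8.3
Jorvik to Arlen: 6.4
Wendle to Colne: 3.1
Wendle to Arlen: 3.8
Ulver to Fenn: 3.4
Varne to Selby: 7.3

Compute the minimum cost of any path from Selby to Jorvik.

Enumerating some paths:
Selby → Varne → Orton → Wendle → Colne → Jorvik: 7.3+1.1+1.9+3.1+1.5 = 14.9
Selby → Wendle → Colne → Jorvik: 8.8+3.1+1.5 = 13.4
The minimum is $13.4 via Selby → Wendle → Colne → Jorvik.

$13.4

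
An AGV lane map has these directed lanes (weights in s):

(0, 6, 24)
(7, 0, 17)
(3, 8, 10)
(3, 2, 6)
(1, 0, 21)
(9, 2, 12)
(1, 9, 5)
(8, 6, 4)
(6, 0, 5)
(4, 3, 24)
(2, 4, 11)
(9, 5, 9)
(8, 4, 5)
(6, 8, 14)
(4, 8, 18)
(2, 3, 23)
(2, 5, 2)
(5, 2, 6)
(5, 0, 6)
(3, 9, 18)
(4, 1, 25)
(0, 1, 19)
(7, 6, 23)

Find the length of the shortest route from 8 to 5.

Candidate routes:
8 - 6 - 0 - 1 - 9 - 5: 4+5+19+5+9 = 42
8 - 4 - 3 - 2 - 5: 5+24+6+2 = 37
Cheapest is 8 - 4 - 3 - 2 - 5 at 37 s.

37 s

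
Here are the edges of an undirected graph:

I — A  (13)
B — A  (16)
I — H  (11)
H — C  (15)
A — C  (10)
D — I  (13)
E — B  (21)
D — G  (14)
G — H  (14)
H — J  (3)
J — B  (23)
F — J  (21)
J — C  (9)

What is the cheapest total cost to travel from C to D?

36

Compare a few routes:
C → A → I → D: 10+13+13 = 36
C → H → I → D: 15+11+13 = 39
C → J → H → G → D: 9+3+14+14 = 40
Cheapest is C → A → I → D at 36.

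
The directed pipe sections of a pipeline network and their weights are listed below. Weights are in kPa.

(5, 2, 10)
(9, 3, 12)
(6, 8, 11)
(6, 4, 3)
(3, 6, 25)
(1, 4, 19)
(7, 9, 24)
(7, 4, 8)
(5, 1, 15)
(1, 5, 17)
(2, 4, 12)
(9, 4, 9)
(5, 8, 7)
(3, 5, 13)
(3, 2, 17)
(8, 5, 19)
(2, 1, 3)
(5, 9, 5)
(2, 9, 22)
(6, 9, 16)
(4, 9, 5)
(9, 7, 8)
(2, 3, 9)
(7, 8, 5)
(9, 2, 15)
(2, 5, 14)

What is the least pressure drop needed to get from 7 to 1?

Running Dijkstra from 7:
7: 0
8: 5  (via 7)
4: 8  (via 7)
9: 13  (via 4)
5: 24  (via 8)
3: 25  (via 9)
2: 28  (via 9)
1: 31  (via 2)
Shortest route: 7 → 4 → 9 → 2 → 1 = 31 kPa.

31 kPa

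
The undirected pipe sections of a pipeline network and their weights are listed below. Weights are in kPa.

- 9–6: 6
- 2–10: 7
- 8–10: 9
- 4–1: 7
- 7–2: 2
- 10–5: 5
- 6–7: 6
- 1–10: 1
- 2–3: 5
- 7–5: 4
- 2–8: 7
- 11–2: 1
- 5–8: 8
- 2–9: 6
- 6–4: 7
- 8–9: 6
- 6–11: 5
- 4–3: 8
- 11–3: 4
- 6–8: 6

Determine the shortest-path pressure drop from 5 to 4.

Candidate routes:
5 → 10 → 1 → 4: 5+1+7 = 13
5 → 7 → 6 → 4: 4+6+7 = 17
Cheapest is 5 → 10 → 1 → 4 at 13 kPa.

13 kPa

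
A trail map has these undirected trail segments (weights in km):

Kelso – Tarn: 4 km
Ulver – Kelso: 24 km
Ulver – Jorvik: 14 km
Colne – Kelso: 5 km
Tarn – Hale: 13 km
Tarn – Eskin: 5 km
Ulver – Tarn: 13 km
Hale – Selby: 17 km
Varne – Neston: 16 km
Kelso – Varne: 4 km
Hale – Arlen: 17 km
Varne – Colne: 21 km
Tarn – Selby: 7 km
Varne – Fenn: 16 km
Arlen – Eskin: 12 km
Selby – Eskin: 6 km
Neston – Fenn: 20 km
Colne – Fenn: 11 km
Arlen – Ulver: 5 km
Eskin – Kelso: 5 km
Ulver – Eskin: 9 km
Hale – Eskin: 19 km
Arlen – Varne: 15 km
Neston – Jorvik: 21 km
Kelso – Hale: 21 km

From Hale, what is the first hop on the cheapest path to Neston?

Candidate routes:
Hale → Tarn → Kelso → Varne → Neston: 13+4+4+16 = 37
Hale → Kelso → Varne → Neston: 21+4+16 = 41
Cheapest is Hale → Tarn → Kelso → Varne → Neston at 37 km.
So from Hale the first move is to Tarn.

Tarn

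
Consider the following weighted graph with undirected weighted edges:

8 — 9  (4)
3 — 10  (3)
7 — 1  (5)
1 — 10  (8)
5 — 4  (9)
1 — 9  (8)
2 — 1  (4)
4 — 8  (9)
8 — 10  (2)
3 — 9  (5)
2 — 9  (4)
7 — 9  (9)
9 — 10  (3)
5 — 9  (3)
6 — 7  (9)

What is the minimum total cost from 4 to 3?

14

Settle nodes by increasing distance from 4:
4: 0
5: 9  (via 4)
8: 9  (via 4)
10: 11  (via 8)
9: 12  (via 5)
3: 14  (via 10)
Shortest route: 4 → 8 → 10 → 3 = 14.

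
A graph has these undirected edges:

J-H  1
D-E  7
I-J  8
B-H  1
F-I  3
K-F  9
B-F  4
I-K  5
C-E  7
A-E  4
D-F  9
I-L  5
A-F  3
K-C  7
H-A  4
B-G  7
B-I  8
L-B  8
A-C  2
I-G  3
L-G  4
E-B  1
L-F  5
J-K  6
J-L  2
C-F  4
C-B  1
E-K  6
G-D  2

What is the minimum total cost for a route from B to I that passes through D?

Shortest B→D: B → E → D = 8
Best D to I: D → G → I costing 5
Total via D: 8 + 5 = 13.

13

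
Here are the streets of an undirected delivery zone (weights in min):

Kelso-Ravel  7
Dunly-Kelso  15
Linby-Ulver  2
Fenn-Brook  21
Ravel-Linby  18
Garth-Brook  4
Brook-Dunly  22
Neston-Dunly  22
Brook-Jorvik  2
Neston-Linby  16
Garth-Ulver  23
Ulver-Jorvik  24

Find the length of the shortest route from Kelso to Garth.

41 min

Candidate routes:
Kelso - Ravel - Linby - Ulver - Garth: 7+18+2+23 = 50
Kelso - Dunly - Brook - Garth: 15+22+4 = 41
Kelso - Dunly - Neston - Linby - Ulver - Garth: 15+22+16+2+23 = 78
Kelso - Ravel - Linby - Ulver - Jorvik - Brook - Garth: 7+18+2+24+2+4 = 57
Cheapest is Kelso - Dunly - Brook - Garth at 41 min.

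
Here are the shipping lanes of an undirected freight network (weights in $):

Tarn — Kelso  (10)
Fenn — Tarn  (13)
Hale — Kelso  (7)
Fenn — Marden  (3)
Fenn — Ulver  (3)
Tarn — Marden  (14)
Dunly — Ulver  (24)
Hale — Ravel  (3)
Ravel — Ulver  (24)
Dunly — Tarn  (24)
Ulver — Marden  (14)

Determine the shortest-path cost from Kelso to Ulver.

Shortest distances from Kelso:
Kelso: 0
Hale: 7  (via Kelso)
Ravel: 10  (via Hale)
Tarn: 10  (via Kelso)
Fenn: 23  (via Tarn)
Marden: 24  (via Tarn)
Ulver: 26  (via Fenn)
Shortest route: Kelso–Tarn–Fenn–Ulver = $26.

$26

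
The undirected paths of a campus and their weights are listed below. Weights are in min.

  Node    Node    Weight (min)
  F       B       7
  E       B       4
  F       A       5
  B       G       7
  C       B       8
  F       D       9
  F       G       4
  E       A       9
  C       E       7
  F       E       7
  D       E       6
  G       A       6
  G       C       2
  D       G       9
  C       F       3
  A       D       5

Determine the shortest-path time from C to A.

Candidate routes:
C - E - A: 7+9 = 16
C - G - A: 2+6 = 8
C - G - F - A: 2+4+5 = 11
C - F - G - A: 3+4+6 = 13
The minimum is 8 min via C - G - A.

8 min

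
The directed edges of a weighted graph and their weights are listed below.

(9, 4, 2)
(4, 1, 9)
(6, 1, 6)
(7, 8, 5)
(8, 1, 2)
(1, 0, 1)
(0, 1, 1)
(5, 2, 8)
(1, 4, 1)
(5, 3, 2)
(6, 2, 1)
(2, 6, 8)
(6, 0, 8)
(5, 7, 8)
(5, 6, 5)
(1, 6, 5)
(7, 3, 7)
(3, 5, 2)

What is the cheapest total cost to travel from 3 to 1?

Settle nodes by increasing distance from 3:
3: 0
5: 2  (via 3)
6: 7  (via 5)
2: 8  (via 6)
7: 10  (via 5)
1: 13  (via 6)
Shortest route: 3–5–6–1 = 13.

13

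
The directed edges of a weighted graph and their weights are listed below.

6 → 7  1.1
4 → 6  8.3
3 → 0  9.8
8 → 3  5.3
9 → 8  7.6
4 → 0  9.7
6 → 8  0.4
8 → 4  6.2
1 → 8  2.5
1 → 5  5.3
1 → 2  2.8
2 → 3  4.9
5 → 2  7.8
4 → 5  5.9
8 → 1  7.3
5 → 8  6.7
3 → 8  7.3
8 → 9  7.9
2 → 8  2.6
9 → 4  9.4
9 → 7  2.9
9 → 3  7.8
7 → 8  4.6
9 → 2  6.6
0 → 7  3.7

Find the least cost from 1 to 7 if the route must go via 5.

Shortest 1→5: 1 → 5 = 5.3
Best 5 to 7: 5 → 8 → 9 → 7 costing 17.5
Total via 5: 5.3 + 17.5 = 22.8.

22.8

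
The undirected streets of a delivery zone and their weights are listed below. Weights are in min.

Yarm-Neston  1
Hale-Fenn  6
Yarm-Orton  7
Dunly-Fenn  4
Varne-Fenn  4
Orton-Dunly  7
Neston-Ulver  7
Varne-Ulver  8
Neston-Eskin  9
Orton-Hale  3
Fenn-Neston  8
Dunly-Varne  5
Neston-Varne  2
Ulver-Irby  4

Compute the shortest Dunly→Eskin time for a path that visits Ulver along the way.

Shortest Dunly→Ulver: Dunly–Varne–Ulver = 13
Shortest Ulver→Eskin: Ulver–Neston–Eskin = 16
Total via Ulver: 13 + 16 = 29 min.

29 min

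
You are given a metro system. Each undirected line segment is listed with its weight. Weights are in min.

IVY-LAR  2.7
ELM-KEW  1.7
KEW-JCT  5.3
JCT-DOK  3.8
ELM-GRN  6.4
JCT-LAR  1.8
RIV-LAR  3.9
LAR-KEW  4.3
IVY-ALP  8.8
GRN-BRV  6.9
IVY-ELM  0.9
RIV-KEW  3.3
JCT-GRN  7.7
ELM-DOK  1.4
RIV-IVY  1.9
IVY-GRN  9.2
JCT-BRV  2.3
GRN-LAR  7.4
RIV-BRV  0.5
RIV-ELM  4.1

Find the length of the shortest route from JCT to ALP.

13.3 min

Running Dijkstra from JCT:
JCT: 0
LAR: 1.8  (via JCT)
BRV: 2.3  (via JCT)
RIV: 2.8  (via BRV)
DOK: 3.8  (via JCT)
IVY: 4.5  (via LAR)
ELM: 5.2  (via DOK)
KEW: 5.3  (via JCT)
GRN: 7.7  (via JCT)
ALP: 13.3  (via IVY)
Shortest route: JCT–LAR–IVY–ALP = 13.3 min.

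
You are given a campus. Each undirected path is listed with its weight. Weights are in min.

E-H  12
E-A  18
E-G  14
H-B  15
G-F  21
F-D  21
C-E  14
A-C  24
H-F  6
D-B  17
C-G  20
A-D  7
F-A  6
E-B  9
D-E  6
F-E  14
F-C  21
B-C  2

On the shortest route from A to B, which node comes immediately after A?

Enumerating some paths:
A → D → B: 7+17 = 24
A → D → E → B: 7+6+9 = 22
A → C → B: 24+2 = 26
The minimum is 22 min via A → D → E → B.
So from A the first move is to D.

D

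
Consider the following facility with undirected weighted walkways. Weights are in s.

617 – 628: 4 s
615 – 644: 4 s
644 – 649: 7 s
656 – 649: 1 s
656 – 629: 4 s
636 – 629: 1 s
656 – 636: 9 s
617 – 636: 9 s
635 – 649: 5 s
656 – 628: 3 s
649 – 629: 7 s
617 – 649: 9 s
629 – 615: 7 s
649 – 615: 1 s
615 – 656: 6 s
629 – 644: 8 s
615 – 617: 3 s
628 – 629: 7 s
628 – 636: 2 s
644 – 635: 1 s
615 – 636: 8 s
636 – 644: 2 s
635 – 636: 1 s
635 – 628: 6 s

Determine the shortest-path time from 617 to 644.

7 s

Settle nodes by increasing distance from 617:
617: 0
615: 3  (via 617)
649: 4  (via 615)
628: 4  (via 617)
656: 5  (via 649)
636: 6  (via 628)
635: 7  (via 636)
629: 7  (via 636)
644: 7  (via 615)
Shortest route: 617 → 615 → 644 = 7 s.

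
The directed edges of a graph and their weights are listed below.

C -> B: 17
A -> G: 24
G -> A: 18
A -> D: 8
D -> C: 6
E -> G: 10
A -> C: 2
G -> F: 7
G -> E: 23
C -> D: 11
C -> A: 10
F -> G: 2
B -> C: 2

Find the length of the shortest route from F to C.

22

Running Dijkstra from F:
F: 0
G: 2  (via F)
A: 20  (via G)
C: 22  (via A)
Shortest route: F → G → A → C = 22.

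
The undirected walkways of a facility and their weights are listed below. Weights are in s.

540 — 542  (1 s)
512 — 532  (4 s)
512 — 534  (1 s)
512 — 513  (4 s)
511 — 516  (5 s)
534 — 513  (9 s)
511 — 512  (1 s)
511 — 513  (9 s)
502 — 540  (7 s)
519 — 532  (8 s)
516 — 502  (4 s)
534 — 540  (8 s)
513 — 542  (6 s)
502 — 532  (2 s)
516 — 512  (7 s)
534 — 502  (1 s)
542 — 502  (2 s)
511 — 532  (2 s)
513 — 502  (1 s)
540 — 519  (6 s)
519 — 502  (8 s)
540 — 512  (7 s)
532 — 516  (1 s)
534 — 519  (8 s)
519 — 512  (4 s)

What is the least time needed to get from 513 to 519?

7 s

Settle nodes by increasing distance from 513:
513: 0
502: 1  (via 513)
534: 2  (via 502)
532: 3  (via 502)
512: 3  (via 534)
542: 3  (via 502)
516: 4  (via 532)
540: 4  (via 542)
511: 4  (via 512)
519: 7  (via 512)
Shortest route: 513–502–534–512–519 = 7 s.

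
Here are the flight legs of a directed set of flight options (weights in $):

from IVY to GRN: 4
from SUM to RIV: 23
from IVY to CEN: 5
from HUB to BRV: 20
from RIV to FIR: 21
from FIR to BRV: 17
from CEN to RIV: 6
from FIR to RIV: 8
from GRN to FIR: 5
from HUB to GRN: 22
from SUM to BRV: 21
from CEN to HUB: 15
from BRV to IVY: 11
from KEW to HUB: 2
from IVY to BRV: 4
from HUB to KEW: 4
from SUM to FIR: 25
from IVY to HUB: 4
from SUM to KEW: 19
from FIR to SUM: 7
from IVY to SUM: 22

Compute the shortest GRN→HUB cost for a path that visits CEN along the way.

$53

Shortest GRN→CEN: GRN–FIR–BRV–IVY–CEN = 38
Best CEN to HUB: CEN–HUB costing 15
Total via CEN: 38 + 15 = $53.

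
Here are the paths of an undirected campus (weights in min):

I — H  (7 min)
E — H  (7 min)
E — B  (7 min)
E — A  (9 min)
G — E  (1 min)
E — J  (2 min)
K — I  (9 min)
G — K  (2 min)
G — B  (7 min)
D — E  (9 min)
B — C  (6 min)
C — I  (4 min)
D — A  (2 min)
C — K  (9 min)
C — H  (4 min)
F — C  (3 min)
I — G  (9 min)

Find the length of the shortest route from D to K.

12 min

Running Dijkstra from D:
D: 0
A: 2  (via D)
E: 9  (via D)
G: 10  (via E)
J: 11  (via E)
K: 12  (via G)
Shortest route: D–E–G–K = 12 min.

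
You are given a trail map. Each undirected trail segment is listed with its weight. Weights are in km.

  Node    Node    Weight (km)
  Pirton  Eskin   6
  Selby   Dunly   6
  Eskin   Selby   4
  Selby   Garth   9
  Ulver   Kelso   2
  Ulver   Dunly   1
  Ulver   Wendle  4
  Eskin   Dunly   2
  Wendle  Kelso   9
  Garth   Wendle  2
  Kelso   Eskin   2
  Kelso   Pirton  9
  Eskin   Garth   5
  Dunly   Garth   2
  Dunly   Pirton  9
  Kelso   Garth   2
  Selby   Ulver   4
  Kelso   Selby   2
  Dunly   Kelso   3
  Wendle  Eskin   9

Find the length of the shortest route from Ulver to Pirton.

9 km

Shortest distances from Ulver:
Ulver: 0
Dunly: 1  (via Ulver)
Kelso: 2  (via Ulver)
Garth: 3  (via Dunly)
Eskin: 3  (via Dunly)
Wendle: 4  (via Ulver)
Selby: 4  (via Ulver)
Pirton: 9  (via Eskin)
Shortest route: Ulver → Dunly → Eskin → Pirton = 9 km.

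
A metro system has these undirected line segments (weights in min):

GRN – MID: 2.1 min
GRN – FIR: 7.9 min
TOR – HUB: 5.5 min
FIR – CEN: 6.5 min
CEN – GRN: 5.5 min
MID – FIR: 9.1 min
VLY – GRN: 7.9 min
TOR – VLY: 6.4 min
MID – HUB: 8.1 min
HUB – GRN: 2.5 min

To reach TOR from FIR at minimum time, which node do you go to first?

GRN

Candidate routes:
FIR–MID–GRN–HUB–TOR: 9.1+2.1+2.5+5.5 = 19.2
FIR–GRN–HUB–TOR: 7.9+2.5+5.5 = 15.9
The minimum is 15.9 min via FIR–GRN–HUB–TOR.
So from FIR the first move is to GRN.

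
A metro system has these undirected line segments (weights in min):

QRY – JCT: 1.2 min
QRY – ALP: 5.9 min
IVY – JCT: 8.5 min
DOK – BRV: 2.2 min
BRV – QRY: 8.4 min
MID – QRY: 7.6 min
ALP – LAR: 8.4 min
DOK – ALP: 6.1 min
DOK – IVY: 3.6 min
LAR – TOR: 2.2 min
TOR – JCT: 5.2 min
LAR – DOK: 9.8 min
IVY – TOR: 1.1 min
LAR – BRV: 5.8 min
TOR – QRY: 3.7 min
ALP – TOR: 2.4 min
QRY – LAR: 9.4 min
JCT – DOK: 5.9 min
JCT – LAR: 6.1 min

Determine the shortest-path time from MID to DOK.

14.7 min

Enumerating some paths:
MID - QRY - BRV - DOK: 7.6+8.4+2.2 = 18.2
MID - QRY - JCT - DOK: 7.6+1.2+5.9 = 14.7
MID - QRY - TOR - IVY - DOK: 7.6+3.7+1.1+3.6 = 16
Cheapest is MID - QRY - JCT - DOK at 14.7 min.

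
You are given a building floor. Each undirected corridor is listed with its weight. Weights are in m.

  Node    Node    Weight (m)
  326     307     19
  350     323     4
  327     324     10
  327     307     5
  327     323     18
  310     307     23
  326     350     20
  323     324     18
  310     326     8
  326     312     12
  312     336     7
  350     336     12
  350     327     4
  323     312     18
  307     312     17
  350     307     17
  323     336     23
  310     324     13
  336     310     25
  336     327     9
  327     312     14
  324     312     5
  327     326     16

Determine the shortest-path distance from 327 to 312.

14 m

Candidate routes:
327 → 312: 14 = 14
327 → 324 → 312: 10+5 = 15
327 → 336 → 312: 9+7 = 16
The minimum is 14 m via 327 → 312.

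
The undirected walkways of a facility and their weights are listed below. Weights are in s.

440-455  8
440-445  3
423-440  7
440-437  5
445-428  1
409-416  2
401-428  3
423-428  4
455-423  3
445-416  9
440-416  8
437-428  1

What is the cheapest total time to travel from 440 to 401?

7 s

Candidate routes:
440–437–428–401: 5+1+3 = 9
440–445–428–401: 3+1+3 = 7
Cheapest is 440–445–428–401 at 7 s.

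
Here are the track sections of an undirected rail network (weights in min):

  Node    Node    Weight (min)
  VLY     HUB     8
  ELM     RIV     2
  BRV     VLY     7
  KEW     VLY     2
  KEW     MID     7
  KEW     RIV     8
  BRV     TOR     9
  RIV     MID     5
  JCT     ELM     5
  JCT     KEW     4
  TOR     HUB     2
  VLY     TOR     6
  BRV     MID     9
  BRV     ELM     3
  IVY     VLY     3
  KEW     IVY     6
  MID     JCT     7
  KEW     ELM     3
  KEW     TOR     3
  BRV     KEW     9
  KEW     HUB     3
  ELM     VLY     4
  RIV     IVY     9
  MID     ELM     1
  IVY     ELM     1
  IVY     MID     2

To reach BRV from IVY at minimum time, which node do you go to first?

ELM

Compare a few routes:
IVY - ELM - BRV: 1+3 = 4
IVY - MID - ELM - BRV: 2+1+3 = 6
The minimum is 4 min via IVY - ELM - BRV.
So from IVY the first move is to ELM.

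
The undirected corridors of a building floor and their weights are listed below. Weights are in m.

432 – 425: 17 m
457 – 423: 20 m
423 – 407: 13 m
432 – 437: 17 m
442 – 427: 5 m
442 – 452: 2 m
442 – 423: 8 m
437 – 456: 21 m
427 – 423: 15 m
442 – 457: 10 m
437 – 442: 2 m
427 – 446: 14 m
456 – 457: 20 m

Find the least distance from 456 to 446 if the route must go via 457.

Best 456 to 457: 456–457 costing 20
Shortest 457→446: 457–442–427–446 = 29
Total via 457: 20 + 29 = 49 m.

49 m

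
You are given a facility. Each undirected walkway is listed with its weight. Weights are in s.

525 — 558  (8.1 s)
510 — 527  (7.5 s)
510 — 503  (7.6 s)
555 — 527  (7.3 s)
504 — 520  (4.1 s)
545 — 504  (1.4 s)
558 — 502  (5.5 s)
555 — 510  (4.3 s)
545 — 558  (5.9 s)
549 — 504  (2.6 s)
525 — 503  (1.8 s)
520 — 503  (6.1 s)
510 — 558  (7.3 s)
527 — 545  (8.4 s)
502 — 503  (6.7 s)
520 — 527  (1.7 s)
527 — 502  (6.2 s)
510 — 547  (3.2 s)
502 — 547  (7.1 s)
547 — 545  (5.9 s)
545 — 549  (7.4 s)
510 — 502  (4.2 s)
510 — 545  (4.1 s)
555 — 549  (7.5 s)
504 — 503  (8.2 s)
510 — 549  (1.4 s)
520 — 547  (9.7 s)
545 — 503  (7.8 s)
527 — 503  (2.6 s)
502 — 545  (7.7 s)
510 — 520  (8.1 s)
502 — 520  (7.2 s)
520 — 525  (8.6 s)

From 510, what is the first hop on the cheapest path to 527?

Candidate routes:
510 → 549 → 504 → 520 → 527: 1.4+2.6+4.1+1.7 = 9.8
510 → 503 → 527: 7.6+2.6 = 10.2
510 → 527: 7.5 = 7.5
510 → 520 → 527: 8.1+1.7 = 9.8
The minimum is 7.5 s via 510 → 527.
So from 510 the first move is to 527.

527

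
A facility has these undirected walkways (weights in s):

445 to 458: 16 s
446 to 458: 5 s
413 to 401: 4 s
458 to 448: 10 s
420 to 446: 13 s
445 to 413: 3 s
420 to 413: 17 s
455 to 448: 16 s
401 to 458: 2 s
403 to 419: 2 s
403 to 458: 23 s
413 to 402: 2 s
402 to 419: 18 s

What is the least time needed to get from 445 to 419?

Shortest distances from 445:
445: 0
413: 3  (via 445)
402: 5  (via 413)
401: 7  (via 413)
458: 9  (via 401)
446: 14  (via 458)
448: 19  (via 458)
420: 20  (via 413)
419: 23  (via 402)
Shortest route: 445 → 413 → 402 → 419 = 23 s.

23 s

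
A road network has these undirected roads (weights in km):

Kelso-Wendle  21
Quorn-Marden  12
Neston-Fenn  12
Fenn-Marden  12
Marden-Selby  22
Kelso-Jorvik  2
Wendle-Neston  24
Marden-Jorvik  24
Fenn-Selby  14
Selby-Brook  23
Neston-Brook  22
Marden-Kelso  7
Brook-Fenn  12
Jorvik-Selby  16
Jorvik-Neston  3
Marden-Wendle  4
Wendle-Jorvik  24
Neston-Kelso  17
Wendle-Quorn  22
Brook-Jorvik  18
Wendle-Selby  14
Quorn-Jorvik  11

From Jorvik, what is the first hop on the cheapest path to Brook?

Enumerating some paths:
Jorvik → Brook: 18 = 18
Jorvik → Neston → Brook: 3+22 = 25
Cheapest is Jorvik → Brook at 18 km.
So from Jorvik the first move is to Brook.

Brook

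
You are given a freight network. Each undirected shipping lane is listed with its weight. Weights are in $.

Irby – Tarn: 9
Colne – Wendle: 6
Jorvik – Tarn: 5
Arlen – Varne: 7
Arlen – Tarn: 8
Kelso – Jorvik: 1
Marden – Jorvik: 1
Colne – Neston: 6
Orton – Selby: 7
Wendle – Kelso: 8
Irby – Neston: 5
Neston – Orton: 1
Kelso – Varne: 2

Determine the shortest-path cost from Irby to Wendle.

$17

Shortest distances from Irby:
Irby: 0
Neston: 5  (via Irby)
Orton: 6  (via Neston)
Tarn: 9  (via Irby)
Colne: 11  (via Neston)
Selby: 13  (via Orton)
Jorvik: 14  (via Tarn)
Marden: 15  (via Jorvik)
Kelso: 15  (via Jorvik)
Varne: 17  (via Kelso)
Arlen: 17  (via Tarn)
Wendle: 17  (via Colne)
Shortest route: Irby–Neston–Colne–Wendle = $17.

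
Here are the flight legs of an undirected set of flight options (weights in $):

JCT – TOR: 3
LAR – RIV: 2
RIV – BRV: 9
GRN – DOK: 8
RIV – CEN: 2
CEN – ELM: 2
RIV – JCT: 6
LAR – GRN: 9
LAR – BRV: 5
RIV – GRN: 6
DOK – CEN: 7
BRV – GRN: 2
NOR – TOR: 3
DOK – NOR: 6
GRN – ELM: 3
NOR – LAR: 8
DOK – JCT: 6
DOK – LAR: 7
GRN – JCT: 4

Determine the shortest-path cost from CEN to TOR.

$11

Enumerating some paths:
CEN - ELM - GRN - JCT - TOR: 2+3+4+3 = 12
CEN - RIV - LAR - NOR - TOR: 2+2+8+3 = 15
CEN - RIV - JCT - TOR: 2+6+3 = 11
Cheapest is CEN - RIV - JCT - TOR at $11.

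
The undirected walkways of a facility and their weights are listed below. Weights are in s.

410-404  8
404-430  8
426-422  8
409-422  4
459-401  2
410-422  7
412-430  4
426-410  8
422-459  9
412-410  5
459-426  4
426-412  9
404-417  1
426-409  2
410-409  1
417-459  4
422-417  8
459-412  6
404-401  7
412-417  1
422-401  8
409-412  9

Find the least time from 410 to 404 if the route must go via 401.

Best 410 to 401: 410 → 409 → 426 → 459 → 401 costing 9
Shortest 401→404: 401 → 404 = 7
Total via 401: 9 + 7 = 16 s.

16 s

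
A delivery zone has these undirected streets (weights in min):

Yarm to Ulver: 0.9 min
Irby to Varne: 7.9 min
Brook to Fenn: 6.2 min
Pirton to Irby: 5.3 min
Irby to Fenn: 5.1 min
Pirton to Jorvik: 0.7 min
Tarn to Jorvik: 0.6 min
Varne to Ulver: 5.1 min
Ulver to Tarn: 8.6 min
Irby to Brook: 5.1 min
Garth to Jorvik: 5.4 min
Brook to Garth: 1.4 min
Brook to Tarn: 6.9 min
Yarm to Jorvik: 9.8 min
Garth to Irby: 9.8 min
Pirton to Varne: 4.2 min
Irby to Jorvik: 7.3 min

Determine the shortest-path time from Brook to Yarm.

16.4 min

Compare a few routes:
Brook - Garth - Jorvik - Tarn - Ulver - Yarm: 1.4+5.4+0.6+8.6+0.9 = 16.9
Brook - Tarn - Ulver - Yarm: 6.9+8.6+0.9 = 16.4
Brook - Garth - Jorvik - Yarm: 1.4+5.4+9.8 = 16.6
The minimum is 16.4 min via Brook - Tarn - Ulver - Yarm.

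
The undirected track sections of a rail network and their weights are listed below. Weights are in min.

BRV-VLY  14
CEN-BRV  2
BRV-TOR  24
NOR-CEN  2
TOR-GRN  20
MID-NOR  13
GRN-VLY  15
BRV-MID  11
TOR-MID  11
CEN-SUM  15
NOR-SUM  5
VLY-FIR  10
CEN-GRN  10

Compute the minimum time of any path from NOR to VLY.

Settle nodes by increasing distance from NOR:
NOR: 0
CEN: 2  (via NOR)
BRV: 4  (via CEN)
SUM: 5  (via NOR)
GRN: 12  (via CEN)
MID: 13  (via NOR)
VLY: 18  (via BRV)
Shortest route: NOR → CEN → BRV → VLY = 18 min.

18 min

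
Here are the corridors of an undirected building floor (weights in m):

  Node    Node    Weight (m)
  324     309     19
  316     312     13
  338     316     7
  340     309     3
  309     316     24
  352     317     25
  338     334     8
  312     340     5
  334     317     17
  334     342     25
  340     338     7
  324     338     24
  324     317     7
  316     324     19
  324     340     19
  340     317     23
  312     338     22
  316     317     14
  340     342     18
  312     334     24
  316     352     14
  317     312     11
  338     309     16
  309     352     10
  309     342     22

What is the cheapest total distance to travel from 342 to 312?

Shortest distances from 342:
342: 0
340: 18  (via 342)
309: 21  (via 340)
312: 23  (via 340)
Shortest route: 342–340–312 = 23 m.

23 m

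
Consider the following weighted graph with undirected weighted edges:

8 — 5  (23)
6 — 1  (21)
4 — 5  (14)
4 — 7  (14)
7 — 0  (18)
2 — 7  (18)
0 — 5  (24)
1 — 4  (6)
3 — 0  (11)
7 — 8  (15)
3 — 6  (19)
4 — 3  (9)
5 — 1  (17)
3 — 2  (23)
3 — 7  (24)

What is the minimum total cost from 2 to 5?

46

Settle nodes by increasing distance from 2:
2: 0
7: 18  (via 2)
3: 23  (via 2)
4: 32  (via 7)
8: 33  (via 7)
0: 34  (via 3)
1: 38  (via 4)
6: 42  (via 3)
5: 46  (via 4)
Shortest route: 2–7–4–5 = 46.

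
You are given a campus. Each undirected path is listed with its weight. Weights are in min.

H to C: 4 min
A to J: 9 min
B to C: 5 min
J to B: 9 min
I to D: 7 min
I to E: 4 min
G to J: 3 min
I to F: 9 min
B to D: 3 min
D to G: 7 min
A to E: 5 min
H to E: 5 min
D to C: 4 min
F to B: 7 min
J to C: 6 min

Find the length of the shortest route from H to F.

Shortest distances from H:
H: 0
C: 4  (via H)
E: 5  (via H)
D: 8  (via C)
B: 9  (via C)
I: 9  (via E)
A: 10  (via E)
J: 10  (via C)
G: 13  (via J)
F: 16  (via B)
Shortest route: H → C → B → F = 16 min.

16 min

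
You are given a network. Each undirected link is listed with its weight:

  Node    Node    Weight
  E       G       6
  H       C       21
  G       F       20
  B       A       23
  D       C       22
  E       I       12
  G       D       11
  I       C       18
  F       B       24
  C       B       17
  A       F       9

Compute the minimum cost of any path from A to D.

Candidate routes:
A - F - G - D: 9+20+11 = 40
A - B - C - D: 23+17+22 = 62
The minimum is 40 via A - F - G - D.

40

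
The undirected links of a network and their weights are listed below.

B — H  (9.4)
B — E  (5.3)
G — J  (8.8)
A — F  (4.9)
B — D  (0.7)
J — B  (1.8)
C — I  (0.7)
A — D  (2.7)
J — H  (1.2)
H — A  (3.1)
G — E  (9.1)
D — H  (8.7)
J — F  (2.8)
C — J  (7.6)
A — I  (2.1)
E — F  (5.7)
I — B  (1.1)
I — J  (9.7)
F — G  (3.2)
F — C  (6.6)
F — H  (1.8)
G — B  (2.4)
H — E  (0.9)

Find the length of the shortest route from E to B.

Shortest distances from E:
E: 0
H: 0.9  (via E)
J: 2.1  (via H)
F: 2.7  (via H)
B: 3.9  (via J)
Shortest route: E–H–J–B = 3.9.

3.9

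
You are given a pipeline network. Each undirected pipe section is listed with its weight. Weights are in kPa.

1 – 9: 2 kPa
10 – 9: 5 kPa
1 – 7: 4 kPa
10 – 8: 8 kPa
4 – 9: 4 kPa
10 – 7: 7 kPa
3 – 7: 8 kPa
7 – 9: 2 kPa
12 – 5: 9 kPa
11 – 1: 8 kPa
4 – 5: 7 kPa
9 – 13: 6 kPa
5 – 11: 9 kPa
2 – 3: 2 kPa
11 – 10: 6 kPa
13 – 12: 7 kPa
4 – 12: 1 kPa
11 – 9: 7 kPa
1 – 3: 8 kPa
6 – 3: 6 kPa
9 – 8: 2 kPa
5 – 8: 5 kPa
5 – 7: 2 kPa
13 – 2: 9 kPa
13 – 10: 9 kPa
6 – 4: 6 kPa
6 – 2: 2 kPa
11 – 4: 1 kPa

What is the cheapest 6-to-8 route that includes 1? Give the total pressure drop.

Best 6 to 1: 6 → 2 → 3 → 1 costing 12
Shortest 1→8: 1 → 9 → 8 = 4
Total via 1: 12 + 4 = 16 kPa.

16 kPa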